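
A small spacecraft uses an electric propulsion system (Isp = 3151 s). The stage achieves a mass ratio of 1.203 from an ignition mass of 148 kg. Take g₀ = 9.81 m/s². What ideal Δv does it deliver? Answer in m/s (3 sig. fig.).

Δv ≈ 5710 m/s

v_e = Isp · g₀ = 3151 × 9.81 = 30911.3 m/s.
Rocket equation: Δv = v_e · ln(1.203) = 30911.3 × 0.1848 ≈ 5713.0 m/s.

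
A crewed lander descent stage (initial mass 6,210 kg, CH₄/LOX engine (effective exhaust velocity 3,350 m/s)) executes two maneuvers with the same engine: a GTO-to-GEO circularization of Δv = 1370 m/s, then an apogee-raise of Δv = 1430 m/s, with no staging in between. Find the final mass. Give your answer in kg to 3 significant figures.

After the first burn: m = 6210 × exp(−1370/3350.0) = 6210 × 0.66434 = 4,125.55 kg.
After the second burn: m = 4,125.55 × exp(−1430/3350.0) = 4,125.55 × 0.65255 = 2,692.13 kg.

final mass ≈ 2690 kg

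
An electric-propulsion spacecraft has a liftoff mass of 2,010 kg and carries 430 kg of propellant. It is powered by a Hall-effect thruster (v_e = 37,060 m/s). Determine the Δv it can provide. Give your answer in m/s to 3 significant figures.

m_f = m₀ − m_prop = 2,010 − 430 = 1,580 kg.
Δv = v_e · ln(m₀/m_f) = 37060.0 × ln(1.272) = 37060.0 × 0.2407 ≈ 8920.7 m/s.

Δv ≈ 8920 m/s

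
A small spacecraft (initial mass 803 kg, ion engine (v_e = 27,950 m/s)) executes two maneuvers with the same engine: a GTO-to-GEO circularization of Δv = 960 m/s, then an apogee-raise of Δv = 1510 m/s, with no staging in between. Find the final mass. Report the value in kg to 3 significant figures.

final mass ≈ 735 kg

After the first burn: m = 803 × exp(−960/27950.0) = 803 × 0.96624 = 775.891 kg.
After the second burn: m = 775.891 × exp(−1510/27950.0) = 775.891 × 0.94741 = 735.087 kg.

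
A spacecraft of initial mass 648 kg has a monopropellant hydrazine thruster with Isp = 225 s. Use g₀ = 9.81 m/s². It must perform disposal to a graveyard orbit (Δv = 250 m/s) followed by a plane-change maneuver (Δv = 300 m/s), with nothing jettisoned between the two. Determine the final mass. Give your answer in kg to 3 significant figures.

final mass ≈ 505 kg

v_e = Isp · g₀ = 225 × 9.81 = 2207.2 m/s.
After the first burn: m = 648 × exp(−250/2207.2) = 648 × 0.89292 = 578.612 kg.
After the second burn: m = 578.612 × exp(−300/2207.2) = 578.612 × 0.87292 = 505.082 kg.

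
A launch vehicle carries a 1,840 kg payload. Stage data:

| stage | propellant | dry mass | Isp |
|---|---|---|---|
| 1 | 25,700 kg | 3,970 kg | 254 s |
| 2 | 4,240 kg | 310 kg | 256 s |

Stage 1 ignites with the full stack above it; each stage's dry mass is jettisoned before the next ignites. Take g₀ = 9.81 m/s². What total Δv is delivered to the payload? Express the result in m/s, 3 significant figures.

Ignition mass of stage 1 = 25,700+3,970 + 4,240+310 + 1,840 = 36,060 kg.
Stage 1: m₀ = 36,060 kg, m_f = 36,060 − 25,700 = 10,360 kg; Δv = 254×9.81×ln(3.481) = 2491.7×1.2472 ≈ 3108 m/s.
Stage 2: m₀ = 6,390 kg, m_f = 6,390 − 4,240 = 2,150 kg; Δv = 256×9.81×ln(2.972) = 2511.4×1.0893 ≈ 2736 m/s.
Total Δv = 3108 + 2736 = 5844 m/s.

Δv ≈ 5840 m/s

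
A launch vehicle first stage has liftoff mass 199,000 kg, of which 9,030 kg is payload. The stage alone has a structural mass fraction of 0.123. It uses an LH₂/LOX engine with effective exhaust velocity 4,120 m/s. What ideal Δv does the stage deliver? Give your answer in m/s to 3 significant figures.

Δv ≈ 7480 m/s

Stage wet mass = m₀ − payload = 199,000 − 9,030 = 189,970 kg.
Stage dry mass = ε × stage wet mass = 0.123 × 189,970 = 23,366.3 kg.
Burnout mass m_f = stage dry + payload = 23,366.3 + 9,030 = 32,396.3 kg.
By the Tsiolkovsky rocket equation, Δv = v_e · ln(199,000/32,396.3) = 4120.0 × ln(6.143) = 4120.0 × 1.8153 ≈ 7479 m/s.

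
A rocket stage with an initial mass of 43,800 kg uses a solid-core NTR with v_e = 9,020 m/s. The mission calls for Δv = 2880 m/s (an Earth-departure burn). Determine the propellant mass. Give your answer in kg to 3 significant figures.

propellant mass ≈ 12000 kg

From the ideal rocket equation, m₀/m_f = exp(Δv / v_e) = exp(2880 / 9020.0) = exp(0.3193) = 1.3762.
m_f = 43,800 / 1.3762 = 31,826.8 kg, so propellant = m₀ − m_f = 43,800 − 31,826.8 = 11,973.2 kg.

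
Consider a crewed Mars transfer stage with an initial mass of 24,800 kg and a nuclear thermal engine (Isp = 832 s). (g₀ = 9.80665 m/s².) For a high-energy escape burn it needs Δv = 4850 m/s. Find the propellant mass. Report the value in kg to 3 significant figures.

propellant mass ≈ 11100 kg

v_e = Isp · g₀ = 832 × 9.80665 = 8159.1 m/s.
m₀/m_f = exp(Δv / v_e) = exp(4850 / 8159.1) = exp(0.5944) = 1.8120.
m_f = 24,800 / 1.8120 = 13,686.5 kg, so propellant = m₀ − m_f = 24,800 − 13,686.5 = 11,113.5 kg.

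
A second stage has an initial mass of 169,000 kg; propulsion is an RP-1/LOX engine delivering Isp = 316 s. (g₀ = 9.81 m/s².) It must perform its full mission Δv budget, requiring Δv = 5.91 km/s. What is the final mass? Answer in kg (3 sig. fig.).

final mass ≈ 25100 kg

v_e = Isp · g₀ = 316 × 9.81 = 3100.0 m/s.
From the ideal rocket equation, m₀/m_f = exp(Δv / v_e) = exp(5910 / 3100.0) = exp(1.9065) = 6.7293.
m_f = m₀ / 6.7293 = 169,000 / 6.7293 = 25,114.1 kg.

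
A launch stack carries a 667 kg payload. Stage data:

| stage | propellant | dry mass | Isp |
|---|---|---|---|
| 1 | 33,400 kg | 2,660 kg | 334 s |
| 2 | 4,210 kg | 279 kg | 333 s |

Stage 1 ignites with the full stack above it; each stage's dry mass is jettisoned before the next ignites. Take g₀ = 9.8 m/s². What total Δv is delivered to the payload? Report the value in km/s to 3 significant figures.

Ignition mass of stage 1 = 33,400+2,660 + 4,210+279 + 667 = 41,216 kg.
Stage 1: m₀ = 41,216 kg, m_f = 41,216 − 33,400 = 7,816 kg; Δv = 334×9.8×ln(5.273) = 3273.2×1.6627 ≈ 5442 m/s.
Stage 2: m₀ = 5,156 kg, m_f = 5,156 − 4,210 = 946 kg; Δv = 333×9.8×ln(5.45) = 3263.4×1.6957 ≈ 5534 m/s.
Total Δv = 5442 + 5534 = 10976 m/s.

Δv ≈ 11.0 km/s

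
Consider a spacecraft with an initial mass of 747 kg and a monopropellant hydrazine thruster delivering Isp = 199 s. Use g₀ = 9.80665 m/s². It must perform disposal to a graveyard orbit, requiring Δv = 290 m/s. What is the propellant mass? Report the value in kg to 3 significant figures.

propellant mass ≈ 103 kg

v_e = Isp · g₀ = 199 × 9.80665 = 1951.5 m/s.
By the Tsiolkovsky rocket equation, m₀/m_f = exp(Δv / v_e) = exp(290 / 1951.5) = exp(0.1486) = 1.1602.
m_f = 747 / 1.1602 = 643.855 kg, so propellant = m₀ − m_f = 747 − 643.855 = 103.145 kg.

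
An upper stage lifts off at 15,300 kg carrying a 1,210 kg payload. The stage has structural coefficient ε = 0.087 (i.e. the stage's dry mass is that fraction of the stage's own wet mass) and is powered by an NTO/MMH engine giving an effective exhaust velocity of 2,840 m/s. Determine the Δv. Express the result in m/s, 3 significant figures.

Stage wet mass = m₀ − payload = 15,300 − 1,210 = 14,090 kg.
Stage dry mass = ε × stage wet mass = 0.087 × 14,090 = 1,225.83 kg.
Burnout mass m_f = stage dry + payload = 1,225.83 + 1,210 = 2,435.83 kg.
Rocket equation: Δv = v_e · ln(15,300/2,435.83) = 2840.0 × ln(6.281) = 2840.0 × 1.8376 ≈ 5219 m/s.

Δv ≈ 5220 m/s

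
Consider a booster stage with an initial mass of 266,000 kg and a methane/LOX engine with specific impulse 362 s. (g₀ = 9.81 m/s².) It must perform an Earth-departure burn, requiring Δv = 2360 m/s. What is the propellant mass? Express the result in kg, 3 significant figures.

v_e = Isp · g₀ = 362 × 9.81 = 3551.2 m/s.
From the ideal rocket equation, m₀/m_f = exp(Δv / v_e) = exp(2360 / 3551.2) = exp(0.6646) = 1.9436.
m_f = 266,000 / 1.9436 = 136,859 kg, so propellant = m₀ − m_f = 266,000 − 136,859 = 129,141 kg.

propellant mass ≈ 129000 kg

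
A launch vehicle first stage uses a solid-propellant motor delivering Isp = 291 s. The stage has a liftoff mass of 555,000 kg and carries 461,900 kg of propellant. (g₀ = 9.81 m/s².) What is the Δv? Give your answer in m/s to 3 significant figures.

v_e = Isp · g₀ = 291 × 9.81 = 2854.7 m/s.
m_f = m₀ − m_prop = 555,000 − 461,900 = 93,100 kg.
Δv = v_e · ln(m₀/m_f) = 2854.7 × ln(5.961) = 2854.7 × 1.7853 ≈ 5096.5 m/s.

Δv ≈ 5100 m/s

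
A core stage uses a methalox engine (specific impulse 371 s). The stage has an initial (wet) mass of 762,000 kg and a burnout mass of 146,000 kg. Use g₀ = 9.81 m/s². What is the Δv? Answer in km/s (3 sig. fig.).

v_e = Isp · g₀ = 371 × 9.81 = 3639.5 m/s.
From the ideal rocket equation, Δv = v_e · ln(m₀/m_f) = 3639.5 × ln(5.219) = 3639.5 × 1.6523 ≈ 6013.7 m/s.

Δv ≈ 6.01 km/s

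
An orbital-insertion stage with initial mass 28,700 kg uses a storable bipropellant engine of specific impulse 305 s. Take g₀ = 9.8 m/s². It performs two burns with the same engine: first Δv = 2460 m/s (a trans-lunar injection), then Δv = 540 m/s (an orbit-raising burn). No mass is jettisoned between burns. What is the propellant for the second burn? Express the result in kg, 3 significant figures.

v_e = Isp · g₀ = 305 × 9.8 = 2989.0 m/s.
After the first burn: m = 28700 × exp(−2460/2989.0) = 28700 × 0.43910 = 12,602.2 kg.
After the second burn: m = 12,602.2 × exp(−540/2989.0) = 12,602.2 × 0.83472 = 10,519.3 kg.
Second-burn propellant = 12,602.2 − 10,519.3 = 2,082.9 kg.

propellant for the second burn ≈ 2080 kg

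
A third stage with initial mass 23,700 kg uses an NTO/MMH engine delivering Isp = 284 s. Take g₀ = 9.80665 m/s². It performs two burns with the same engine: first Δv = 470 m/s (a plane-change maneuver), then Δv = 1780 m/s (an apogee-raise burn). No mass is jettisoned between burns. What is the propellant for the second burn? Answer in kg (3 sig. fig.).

v_e = Isp · g₀ = 284 × 9.80665 = 2785.1 m/s.
After the first burn: m = 23700 × exp(−470/2785.1) = 23700 × 0.84472 = 20,019.9 kg.
After the second burn: m = 20,019.9 × exp(−1780/2785.1) = 20,019.9 × 0.52776 = 10,565.7 kg.
Second-burn propellant = 20,019.9 − 10,565.7 = 9,454.2 kg.

propellant for the second burn ≈ 9450 kg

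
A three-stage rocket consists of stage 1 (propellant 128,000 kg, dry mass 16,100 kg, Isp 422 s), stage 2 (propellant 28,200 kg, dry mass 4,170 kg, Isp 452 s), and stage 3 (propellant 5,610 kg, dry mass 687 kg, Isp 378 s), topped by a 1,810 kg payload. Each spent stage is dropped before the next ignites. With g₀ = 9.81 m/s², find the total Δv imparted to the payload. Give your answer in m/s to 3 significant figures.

Ignition mass of stage 1 = 128,000+16,100 + 28,200+4,170 + 5,610+687 + 1,810 = 184,577 kg.
Stage 1: m₀ = 184,577 kg, m_f = 184,577 − 128,000 = 56,577 kg; Δv = 422×9.81×ln(3.262) = 4139.8×1.1825 ≈ 4895 m/s.
Stage 2: m₀ = 40,477 kg, m_f = 40,477 − 28,200 = 12,277 kg; Δv = 452×9.81×ln(3.297) = 4434.1×1.1930 ≈ 5290 m/s.
Stage 3: m₀ = 8,107 kg, m_f = 8,107 − 5,610 = 2,497 kg; Δv = 378×9.81×ln(3.247) = 3708.2×1.1776 ≈ 4367 m/s.
Total Δv = 4895 + 5290 + 4367 = 14552 m/s.

Δv ≈ 14600 m/s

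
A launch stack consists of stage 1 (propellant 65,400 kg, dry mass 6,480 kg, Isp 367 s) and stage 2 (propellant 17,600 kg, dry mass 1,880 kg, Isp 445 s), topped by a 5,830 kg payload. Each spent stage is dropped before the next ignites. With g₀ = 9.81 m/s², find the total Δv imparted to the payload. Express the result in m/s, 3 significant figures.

Δv ≈ 9210 m/s

Ignition mass of stage 1 = 65,400+6,480 + 17,600+1,880 + 5,830 = 97,190 kg.
Stage 1: m₀ = 97,190 kg, m_f = 97,190 − 65,400 = 31,790 kg; Δv = 367×9.81×ln(3.057) = 3600.3×1.1175 ≈ 4023 m/s.
Stage 2: m₀ = 25,310 kg, m_f = 25,310 − 17,600 = 7,710 kg; Δv = 445×9.81×ln(3.283) = 4365.4×1.1887 ≈ 5189 m/s.
Total Δv = 4023 + 5189 = 9212 m/s.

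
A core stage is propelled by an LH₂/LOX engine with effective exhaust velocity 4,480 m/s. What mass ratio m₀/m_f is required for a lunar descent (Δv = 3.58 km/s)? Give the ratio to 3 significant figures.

m₀/m_f = exp(Δv / v_e) = exp(3580 / 4480.0) = exp(0.7991) = 2.2236.

mass ratio ≈ 2.22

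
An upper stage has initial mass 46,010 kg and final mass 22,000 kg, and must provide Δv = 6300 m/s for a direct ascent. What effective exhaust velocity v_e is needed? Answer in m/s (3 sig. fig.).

v_e ≈ 8540 m/s

ln(m₀/m_f) = ln(46010/22000) = ln(2.091) = 0.7378.
By the Tsiolkovsky rocket equation, v_e = Δv / ln(m₀/m_f) = 6300 / 0.7378 = 8538.7 m/s.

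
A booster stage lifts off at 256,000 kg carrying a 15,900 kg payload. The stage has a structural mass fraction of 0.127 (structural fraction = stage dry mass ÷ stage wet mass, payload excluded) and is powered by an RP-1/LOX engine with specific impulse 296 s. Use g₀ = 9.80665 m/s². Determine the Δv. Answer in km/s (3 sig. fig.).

Stage wet mass = m₀ − payload = 256,000 − 15,900 = 240,100 kg.
Stage dry mass = ε × stage wet mass = 0.127 × 240,100 = 30,492.7 kg.
Burnout mass m_f = stage dry + payload = 30,492.7 + 15,900 = 46,392.7 kg.
v_e = Isp · g₀ = 296 × 9.80665 = 2902.8 m/s.
From the ideal rocket equation, Δv = v_e · ln(256,000/46,392.7) = 2902.8 × ln(5.518) = 2902.8 × 1.7080 ≈ 4958 m/s.

Δv ≈ 4.96 km/s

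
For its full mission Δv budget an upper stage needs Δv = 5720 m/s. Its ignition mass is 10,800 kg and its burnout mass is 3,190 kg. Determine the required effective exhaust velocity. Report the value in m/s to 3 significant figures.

v_e ≈ 4690 m/s

ln(m₀/m_f) = ln(10800/3190) = ln(3.386) = 1.2195.
Using Δv = v_e ln(m₀/m_f): v_e = Δv / ln(m₀/m_f) = 5720 / 1.2195 = 4690.3 m/s.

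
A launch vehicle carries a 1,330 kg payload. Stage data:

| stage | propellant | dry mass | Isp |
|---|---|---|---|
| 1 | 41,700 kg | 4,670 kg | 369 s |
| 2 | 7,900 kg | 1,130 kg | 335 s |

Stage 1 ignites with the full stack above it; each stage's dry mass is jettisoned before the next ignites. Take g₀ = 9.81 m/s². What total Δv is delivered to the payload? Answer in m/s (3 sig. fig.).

Ignition mass of stage 1 = 41,700+4,670 + 7,900+1,130 + 1,330 = 56,730 kg.
Stage 1: m₀ = 56,730 kg, m_f = 56,730 − 41,700 = 15,030 kg; Δv = 369×9.81×ln(3.774) = 3619.9×1.3283 ≈ 4808 m/s.
Stage 2: m₀ = 10,360 kg, m_f = 10,360 − 7,900 = 2,460 kg; Δv = 335×9.81×ln(4.211) = 3286.4×1.4378 ≈ 4725 m/s.
Total Δv = 4808 + 4725 = 9533 m/s.

Δv ≈ 9530 m/s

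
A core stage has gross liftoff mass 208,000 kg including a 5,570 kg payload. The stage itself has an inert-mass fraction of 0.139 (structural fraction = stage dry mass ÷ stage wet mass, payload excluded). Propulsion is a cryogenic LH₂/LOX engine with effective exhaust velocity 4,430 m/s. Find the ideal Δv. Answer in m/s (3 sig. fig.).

Stage wet mass = m₀ − payload = 208,000 − 5,570 = 202,430 kg.
Stage dry mass = ε × stage wet mass = 0.139 × 202,430 = 28,137.8 kg.
Burnout mass m_f = stage dry + payload = 28,137.8 + 5,570 = 33,707.8 kg.
From the ideal rocket equation, Δv = v_e · ln(208,000/33,707.8) = 4430.0 × ln(6.171) = 4430.0 × 1.8198 ≈ 8062 m/s.

Δv ≈ 8060 m/s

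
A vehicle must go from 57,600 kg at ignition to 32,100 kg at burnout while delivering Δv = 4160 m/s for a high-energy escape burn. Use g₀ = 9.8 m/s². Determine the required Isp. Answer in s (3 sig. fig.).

ln(m₀/m_f) = ln(57600/32100) = ln(1.794) = 0.5847.
Rocket equation: v_e = Δv / ln(m₀/m_f) = 4160 / 0.5847 = 7115.2 m/s.
Isp = v_e / g₀ = 7115.2 / 9.8 = 726.0 s.

Isp ≈ 726 s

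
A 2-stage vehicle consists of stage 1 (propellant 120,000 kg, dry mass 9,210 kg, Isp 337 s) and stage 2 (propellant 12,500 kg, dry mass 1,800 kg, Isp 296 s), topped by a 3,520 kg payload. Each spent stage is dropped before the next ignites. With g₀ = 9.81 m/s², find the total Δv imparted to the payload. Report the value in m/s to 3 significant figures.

Ignition mass of stage 1 = 120,000+9,210 + 12,500+1,800 + 3,520 = 147,030 kg.
Stage 1: m₀ = 147,030 kg, m_f = 147,030 − 120,000 = 27,030 kg; Δv = 337×9.81×ln(5.44) = 3306.0×1.6937 ≈ 5599 m/s.
Stage 2: m₀ = 17,820 kg, m_f = 17,820 − 12,500 = 5,320 kg; Δv = 296×9.81×ln(3.35) = 2903.8×1.2088 ≈ 3510 m/s.
Total Δv = 5599 + 3510 = 9109 m/s.

Δv ≈ 9110 m/s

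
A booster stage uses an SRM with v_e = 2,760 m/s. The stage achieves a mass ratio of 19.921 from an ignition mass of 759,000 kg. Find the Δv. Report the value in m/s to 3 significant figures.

Δv ≈ 8260 m/s

Δv = v_e · ln(19.921) = 2760.0 × 2.9918 ≈ 8257.3 m/s.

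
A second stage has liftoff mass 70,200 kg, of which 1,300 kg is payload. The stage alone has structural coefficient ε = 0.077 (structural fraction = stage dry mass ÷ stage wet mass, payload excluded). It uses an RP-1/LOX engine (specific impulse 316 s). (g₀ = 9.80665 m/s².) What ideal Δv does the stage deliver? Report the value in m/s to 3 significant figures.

Stage wet mass = m₀ − payload = 70,200 − 1,300 = 68,900 kg.
Stage dry mass = ε × stage wet mass = 0.077 × 68,900 = 5,305.3 kg.
Burnout mass m_f = stage dry + payload = 5,305.3 + 1,300 = 6,605.3 kg.
v_e = Isp · g₀ = 316 × 9.80665 = 3098.9 m/s.
Rocket equation: Δv = v_e · ln(70,200/6,605.3) = 3098.9 × ln(10.63) = 3098.9 × 2.3635 ≈ 7324 m/s.

Δv ≈ 7320 m/s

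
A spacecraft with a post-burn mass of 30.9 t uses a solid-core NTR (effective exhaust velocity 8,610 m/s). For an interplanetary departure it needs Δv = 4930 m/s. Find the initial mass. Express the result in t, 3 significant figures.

Rocket equation: m₀/m_f = exp(Δv / v_e) = exp(4930 / 8610.0) = exp(0.5726) = 1.7729.
m₀ = m_f × 1.7729 = 30.9 × 1.7729 = 54.7826 t.

initial mass ≈ 54.8 t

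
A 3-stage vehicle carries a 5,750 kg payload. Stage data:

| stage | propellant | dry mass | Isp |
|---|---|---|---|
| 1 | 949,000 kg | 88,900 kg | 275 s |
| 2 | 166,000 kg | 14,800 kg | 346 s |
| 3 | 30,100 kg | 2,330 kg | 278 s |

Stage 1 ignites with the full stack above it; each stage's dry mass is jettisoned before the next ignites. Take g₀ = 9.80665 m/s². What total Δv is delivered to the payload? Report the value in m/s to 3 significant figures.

Ignition mass of stage 1 = 949,000+88,900 + 166,000+14,800 + 30,100+2,330 + 5,750 = 1,256,880 kg.
Stage 1: m₀ = 1,256,880 kg, m_f = 1,256,880 − 949,000 = 307,880 kg; Δv = 275×9.80665×ln(4.082) = 2696.8×1.4067 ≈ 3794 m/s.
Stage 2: m₀ = 218,980 kg, m_f = 218,980 − 166,000 = 52,980 kg; Δv = 346×9.80665×ln(4.133) = 3393.1×1.4191 ≈ 4815 m/s.
Stage 3: m₀ = 38,180 kg, m_f = 38,180 − 30,100 = 8,080 kg; Δv = 278×9.80665×ln(4.725) = 2726.2×1.5529 ≈ 4234 m/s.
Total Δv = 3794 + 4815 + 4234 = 12843 m/s.

Δv ≈ 12800 m/s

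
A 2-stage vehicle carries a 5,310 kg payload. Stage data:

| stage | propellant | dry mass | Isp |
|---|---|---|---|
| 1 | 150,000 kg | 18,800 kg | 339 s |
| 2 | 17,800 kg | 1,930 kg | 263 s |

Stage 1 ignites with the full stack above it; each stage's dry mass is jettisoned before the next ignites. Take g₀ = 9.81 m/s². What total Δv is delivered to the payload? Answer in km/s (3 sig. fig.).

Ignition mass of stage 1 = 150,000+18,800 + 17,800+1,930 + 5,310 = 193,840 kg.
Stage 1: m₀ = 193,840 kg, m_f = 193,840 − 150,000 = 43,840 kg; Δv = 339×9.81×ln(4.422) = 3325.6×1.4865 ≈ 4943 m/s.
Stage 2: m₀ = 25,040 kg, m_f = 25,040 − 17,800 = 7,240 kg; Δv = 263×9.81×ln(3.459) = 2580.0×1.2409 ≈ 3201 m/s.
Total Δv = 4943 + 3201 = 8144 m/s.

Δv ≈ 8.14 km/s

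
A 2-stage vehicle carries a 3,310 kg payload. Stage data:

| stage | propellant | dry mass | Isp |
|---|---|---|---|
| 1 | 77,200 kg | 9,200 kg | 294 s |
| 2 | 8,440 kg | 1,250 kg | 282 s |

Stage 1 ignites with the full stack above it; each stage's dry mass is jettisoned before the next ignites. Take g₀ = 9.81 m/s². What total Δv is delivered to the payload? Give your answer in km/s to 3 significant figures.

Δv ≈ 7.22 km/s

Ignition mass of stage 1 = 77,200+9,200 + 8,440+1,250 + 3,310 = 99,400 kg.
Stage 1: m₀ = 99,400 kg, m_f = 99,400 − 77,200 = 22,200 kg; Δv = 294×9.81×ln(4.477) = 2884.1×1.4991 ≈ 4323 m/s.
Stage 2: m₀ = 13,000 kg, m_f = 13,000 − 8,440 = 4,560 kg; Δv = 282×9.81×ln(2.851) = 2766.4×1.0476 ≈ 2898 m/s.
Total Δv = 4323 + 2898 = 7221 m/s.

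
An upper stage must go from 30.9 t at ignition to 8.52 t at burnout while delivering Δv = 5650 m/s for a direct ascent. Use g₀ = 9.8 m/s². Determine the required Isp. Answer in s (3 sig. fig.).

ln(m₀/m_f) = ln(30900/8520) = ln(3.627) = 1.2883.
v_e = Δv / ln(m₀/m_f) = 5650 / 1.2883 = 4385.5 m/s.
Isp = v_e / g₀ = 4385.5 / 9.8 = 447.5 s.

Isp ≈ 447 s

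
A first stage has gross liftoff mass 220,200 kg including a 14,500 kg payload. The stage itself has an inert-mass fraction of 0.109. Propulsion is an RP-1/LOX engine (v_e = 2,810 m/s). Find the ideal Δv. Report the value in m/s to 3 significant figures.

Δv ≈ 5020 m/s

Stage wet mass = m₀ − payload = 220,200 − 14,500 = 205,700 kg.
Stage dry mass = ε × stage wet mass = 0.109 × 205,700 = 22,421.3 kg.
Burnout mass m_f = stage dry + payload = 22,421.3 + 14,500 = 36,921.3 kg.
Rocket equation: Δv = v_e · ln(220,200/36,921.3) = 2810.0 × ln(5.964) = 2810.0 × 1.7857 ≈ 5018 m/s.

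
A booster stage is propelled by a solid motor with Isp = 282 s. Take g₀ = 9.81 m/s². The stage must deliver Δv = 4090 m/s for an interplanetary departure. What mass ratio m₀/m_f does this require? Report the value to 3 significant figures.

v_e = Isp · g₀ = 282 × 9.81 = 2766.4 m/s.
From the ideal rocket equation, m₀/m_f = exp(Δv / v_e) = exp(4090 / 2766.4) = exp(1.4784) = 4.3861.

mass ratio ≈ 4.39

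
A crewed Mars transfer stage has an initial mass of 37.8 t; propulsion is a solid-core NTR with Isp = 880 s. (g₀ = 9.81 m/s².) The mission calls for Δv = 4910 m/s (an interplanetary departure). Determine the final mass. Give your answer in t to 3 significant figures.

v_e = Isp · g₀ = 880 × 9.81 = 8632.8 m/s.
From the ideal rocket equation, m₀/m_f = exp(Δv / v_e) = exp(4910 / 8632.8) = exp(0.5688) = 1.7661.
m_f = m₀ / 1.7661 = 37.8 / 1.7661 = 21.4031 t.

final mass ≈ 21.4 t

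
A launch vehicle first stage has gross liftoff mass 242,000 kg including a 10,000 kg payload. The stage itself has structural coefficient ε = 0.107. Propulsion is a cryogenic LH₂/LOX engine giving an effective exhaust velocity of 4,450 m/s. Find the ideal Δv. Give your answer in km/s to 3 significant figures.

Δv ≈ 8.63 km/s

Stage wet mass = m₀ − payload = 242,000 − 10,000 = 232,000 kg.
Stage dry mass = ε × stage wet mass = 0.107 × 232,000 = 24,824 kg.
Burnout mass m_f = stage dry + payload = 24,824 + 10,000 = 34,824 kg.
Δv = v_e · ln(242,000/34,824) = 4450.0 × ln(6.949) = 4450.0 × 1.9386 ≈ 8627 m/s.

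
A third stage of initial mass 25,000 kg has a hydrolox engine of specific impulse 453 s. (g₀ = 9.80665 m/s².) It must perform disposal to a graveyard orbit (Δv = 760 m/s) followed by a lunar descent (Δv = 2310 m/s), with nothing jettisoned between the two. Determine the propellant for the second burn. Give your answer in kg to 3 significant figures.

v_e = Isp · g₀ = 453 × 9.80665 = 4442.4 m/s.
After the first burn: m = 25000 × exp(−760/4442.4) = 25000 × 0.84276 = 21,069 kg.
After the second burn: m = 21,069 × exp(−2310/4442.4) = 21,069 × 0.59453 = 12,526.2 kg.
Second-burn propellant = 21,069 − 12,526.2 = 8,542.8 kg.

propellant for the second burn ≈ 8540 kg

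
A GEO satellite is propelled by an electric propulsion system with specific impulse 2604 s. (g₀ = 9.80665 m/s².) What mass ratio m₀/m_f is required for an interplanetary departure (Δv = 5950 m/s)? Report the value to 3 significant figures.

v_e = Isp · g₀ = 2604 × 9.80665 = 25536.5 m/s.
By the Tsiolkovsky rocket equation, m₀/m_f = exp(Δv / v_e) = exp(5950 / 25536.5) = exp(0.2330) = 1.2624.

mass ratio ≈ 1.26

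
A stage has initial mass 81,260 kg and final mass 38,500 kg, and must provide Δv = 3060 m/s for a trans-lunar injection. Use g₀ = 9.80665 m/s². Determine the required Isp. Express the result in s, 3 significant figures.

Isp ≈ 418 s

ln(m₀/m_f) = ln(81260/38500) = ln(2.111) = 0.7470.
By the Tsiolkovsky rocket equation, v_e = Δv / ln(m₀/m_f) = 3060 / 0.7470 = 4096.4 m/s.
Isp = v_e / g₀ = 4096.4 / 9.80665 = 417.7 s.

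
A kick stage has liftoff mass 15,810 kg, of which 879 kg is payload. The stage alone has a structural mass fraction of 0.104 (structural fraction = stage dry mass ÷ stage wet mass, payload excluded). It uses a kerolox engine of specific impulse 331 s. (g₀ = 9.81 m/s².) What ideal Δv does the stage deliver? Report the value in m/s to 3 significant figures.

Δv ≈ 6080 m/s

Stage wet mass = m₀ − payload = 15,810 − 879 = 14,931 kg.
Stage dry mass = ε × stage wet mass = 0.104 × 14,931 = 1,552.82 kg.
Burnout mass m_f = stage dry + payload = 1,552.82 + 879 = 2,431.82 kg.
v_e = Isp · g₀ = 331 × 9.81 = 3247.1 m/s.
From the ideal rocket equation, Δv = v_e · ln(15,810/2,431.82) = 3247.1 × ln(6.501) = 3247.1 × 1.8720 ≈ 6079 m/s.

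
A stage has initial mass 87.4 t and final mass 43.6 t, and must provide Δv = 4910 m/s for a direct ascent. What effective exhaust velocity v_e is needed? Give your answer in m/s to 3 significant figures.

v_e ≈ 7060 m/s

ln(m₀/m_f) = ln(87400/43600) = ln(2.005) = 0.6954.
v_e = Δv / ln(m₀/m_f) = 4910 / 0.6954 = 7060.3 m/s.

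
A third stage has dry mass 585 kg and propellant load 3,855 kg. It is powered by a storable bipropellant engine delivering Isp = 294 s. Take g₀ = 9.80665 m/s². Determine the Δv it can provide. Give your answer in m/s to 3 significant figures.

Δv ≈ 5840 m/s

v_e = Isp · g₀ = 294 × 9.80665 = 2883.2 m/s.
m₀ = m_dry + m_prop = 585 + 3,855 = 4,440 kg.
Using Δv = v_e ln(m₀/m_f): Δv = v_e · ln(m₀/m_f) = 2883.2 × ln(7.59) = 2883.2 × 2.0268 ≈ 5843.6 m/s.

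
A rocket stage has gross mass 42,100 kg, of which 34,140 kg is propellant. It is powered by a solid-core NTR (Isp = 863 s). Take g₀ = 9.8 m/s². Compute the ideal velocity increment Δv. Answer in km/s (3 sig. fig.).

v_e = Isp · g₀ = 863 × 9.8 = 8457.4 m/s.
m_f = m₀ − m_prop = 42,100 − 34,140 = 7,960 kg.
Δv = v_e · ln(m₀/m_f) = 8457.4 × ln(5.289) = 8457.4 × 1.6656 ≈ 14086.8 m/s.

Δv ≈ 14.1 km/s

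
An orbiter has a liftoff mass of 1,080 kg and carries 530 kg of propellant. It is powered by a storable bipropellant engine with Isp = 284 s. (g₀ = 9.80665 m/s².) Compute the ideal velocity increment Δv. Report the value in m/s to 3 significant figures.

Δv ≈ 1880 m/s

v_e = Isp · g₀ = 284 × 9.80665 = 2785.1 m/s.
m_f = m₀ − m_prop = 1,080 − 530 = 550 kg.
Rocket equation: Δv = v_e · ln(m₀/m_f) = 2785.1 × ln(1.964) = 2785.1 × 0.6748 ≈ 1879.4 m/s.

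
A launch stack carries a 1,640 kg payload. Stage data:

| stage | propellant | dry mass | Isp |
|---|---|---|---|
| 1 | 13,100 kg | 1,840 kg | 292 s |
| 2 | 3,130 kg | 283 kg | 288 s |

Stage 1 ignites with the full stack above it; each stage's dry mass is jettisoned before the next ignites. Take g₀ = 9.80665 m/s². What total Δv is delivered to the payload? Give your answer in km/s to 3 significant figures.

Ignition mass of stage 1 = 13,100+1,840 + 3,130+283 + 1,640 = 19,993 kg.
Stage 1: m₀ = 19,993 kg, m_f = 19,993 − 13,100 = 6,893 kg; Δv = 292×9.80665×ln(2.9) = 2863.5×1.0649 ≈ 3049 m/s.
Stage 2: m₀ = 5,053 kg, m_f = 5,053 − 3,130 = 1,923 kg; Δv = 288×9.80665×ln(2.628) = 2824.3×0.9661 ≈ 2729 m/s.
Total Δv = 3049 + 2729 = 5778 m/s.

Δv ≈ 5.78 km/s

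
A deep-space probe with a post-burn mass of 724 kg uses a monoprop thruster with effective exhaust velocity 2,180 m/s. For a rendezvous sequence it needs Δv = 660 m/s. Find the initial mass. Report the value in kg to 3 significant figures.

initial mass ≈ 980 kg

Using Δv = v_e ln(m₀/m_f): m₀/m_f = exp(Δv / v_e) = exp(660 / 2180.0) = exp(0.3028) = 1.3536.
m₀ = m_f × 1.3536 = 724 × 1.3536 = 980.006 kg.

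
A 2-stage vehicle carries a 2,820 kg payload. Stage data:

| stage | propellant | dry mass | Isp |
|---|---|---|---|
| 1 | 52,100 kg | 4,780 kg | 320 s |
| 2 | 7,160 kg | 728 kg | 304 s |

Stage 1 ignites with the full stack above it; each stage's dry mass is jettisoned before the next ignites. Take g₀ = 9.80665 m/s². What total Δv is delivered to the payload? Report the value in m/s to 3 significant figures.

Δv ≈ 7920 m/s

Ignition mass of stage 1 = 52,100+4,780 + 7,160+728 + 2,820 = 67,588 kg.
Stage 1: m₀ = 67,588 kg, m_f = 67,588 − 52,100 = 15,488 kg; Δv = 320×9.80665×ln(4.364) = 3138.1×1.4734 ≈ 4624 m/s.
Stage 2: m₀ = 10,708 kg, m_f = 10,708 − 7,160 = 3,548 kg; Δv = 304×9.80665×ln(3.018) = 2981.2×1.1046 ≈ 3293 m/s.
Total Δv = 4624 + 3293 = 7917 m/s.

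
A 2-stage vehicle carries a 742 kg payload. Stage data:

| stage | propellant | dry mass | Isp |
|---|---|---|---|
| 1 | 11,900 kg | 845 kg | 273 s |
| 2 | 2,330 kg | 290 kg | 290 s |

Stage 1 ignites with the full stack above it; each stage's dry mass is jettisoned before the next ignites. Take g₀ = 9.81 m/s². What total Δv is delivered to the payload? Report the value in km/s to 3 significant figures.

Δv ≈ 6.96 km/s

Ignition mass of stage 1 = 11,900+845 + 2,330+290 + 742 = 16,107 kg.
Stage 1: m₀ = 16,107 kg, m_f = 16,107 − 11,900 = 4,207 kg; Δv = 273×9.81×ln(3.829) = 2678.1×1.3425 ≈ 3595 m/s.
Stage 2: m₀ = 3,362 kg, m_f = 3,362 − 2,330 = 1,032 kg; Δv = 290×9.81×ln(3.258) = 2844.9×1.1810 ≈ 3360 m/s.
Total Δv = 3595 + 3360 = 6955 m/s.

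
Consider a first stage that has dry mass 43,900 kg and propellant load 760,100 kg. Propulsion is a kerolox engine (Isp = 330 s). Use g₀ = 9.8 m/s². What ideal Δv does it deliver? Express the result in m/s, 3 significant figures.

v_e = Isp · g₀ = 330 × 9.8 = 3234.0 m/s.
m₀ = m_dry + m_prop = 43,900 + 760,100 = 804,000 kg.
Rocket equation: Δv = v_e · ln(m₀/m_f) = 3234.0 × ln(18.31) = 3234.0 × 2.9077 ≈ 9403.5 m/s.

Δv ≈ 9400 m/s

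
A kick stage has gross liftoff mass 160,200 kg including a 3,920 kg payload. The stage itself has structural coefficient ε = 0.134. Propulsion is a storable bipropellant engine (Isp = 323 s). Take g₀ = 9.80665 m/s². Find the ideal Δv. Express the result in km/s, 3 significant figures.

Stage wet mass = m₀ − payload = 160,200 − 3,920 = 156,280 kg.
Stage dry mass = ε × stage wet mass = 0.134 × 156,280 = 20,941.5 kg.
Burnout mass m_f = stage dry + payload = 20,941.5 + 3,920 = 24,861.5 kg.
v_e = Isp · g₀ = 323 × 9.80665 = 3167.5 m/s.
Rocket equation: Δv = v_e · ln(160,200/24,861.5) = 3167.5 × ln(6.444) = 3167.5 × 1.8631 ≈ 5901 m/s.

Δv ≈ 5.90 km/s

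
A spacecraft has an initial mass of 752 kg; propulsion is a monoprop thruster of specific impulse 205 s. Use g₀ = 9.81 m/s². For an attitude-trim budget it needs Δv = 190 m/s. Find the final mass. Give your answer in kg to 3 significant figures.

v_e = Isp · g₀ = 205 × 9.81 = 2011.1 m/s.
From the ideal rocket equation, m₀/m_f = exp(Δv / v_e) = exp(190 / 2011.1) = exp(0.0945) = 1.0991.
m_f = m₀ / 1.0991 = 752 / 1.0991 = 684.196 kg.

final mass ≈ 684 kg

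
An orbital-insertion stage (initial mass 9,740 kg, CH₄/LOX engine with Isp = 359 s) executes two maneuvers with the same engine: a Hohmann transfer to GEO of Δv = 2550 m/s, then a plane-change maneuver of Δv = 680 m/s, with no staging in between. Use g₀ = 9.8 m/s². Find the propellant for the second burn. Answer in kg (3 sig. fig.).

v_e = Isp · g₀ = 359 × 9.8 = 3518.2 m/s.
After the first burn: m = 9740 × exp(−2550/3518.2) = 9740 × 0.48442 = 4,718.25 kg.
After the second burn: m = 4,718.25 × exp(−680/3518.2) = 4,718.25 × 0.82425 = 3,889.02 kg.
Second-burn propellant = 4,718.25 − 3,889.02 = 829.23 kg.

propellant for the second burn ≈ 829 kg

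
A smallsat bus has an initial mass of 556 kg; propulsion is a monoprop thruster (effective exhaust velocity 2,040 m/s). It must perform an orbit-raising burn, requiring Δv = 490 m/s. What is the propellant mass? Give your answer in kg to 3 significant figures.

propellant mass ≈ 119 kg

m₀/m_f = exp(Δv / v_e) = exp(490 / 2040.0) = exp(0.2402) = 1.2715.
m_f = 556 / 1.2715 = 437.279 kg, so propellant = m₀ − m_f = 556 − 437.279 = 118.721 kg.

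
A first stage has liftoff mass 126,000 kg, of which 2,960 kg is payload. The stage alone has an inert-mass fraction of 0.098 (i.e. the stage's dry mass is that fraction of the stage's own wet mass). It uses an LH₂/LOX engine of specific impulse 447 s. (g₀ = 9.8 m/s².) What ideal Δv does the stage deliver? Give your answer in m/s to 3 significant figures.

Stage wet mass = m₀ − payload = 126,000 − 2,960 = 123,040 kg.
Stage dry mass = ε × stage wet mass = 0.098 × 123,040 = 12,057.9 kg.
Burnout mass m_f = stage dry + payload = 12,057.9 + 2,960 = 15,017.9 kg.
v_e = Isp · g₀ = 447 × 9.8 = 4380.6 m/s.
Rocket equation: Δv = v_e · ln(126,000/15,017.9) = 4380.6 × ln(8.39) = 4380.6 × 2.1270 ≈ 9318 m/s.

Δv ≈ 9320 m/s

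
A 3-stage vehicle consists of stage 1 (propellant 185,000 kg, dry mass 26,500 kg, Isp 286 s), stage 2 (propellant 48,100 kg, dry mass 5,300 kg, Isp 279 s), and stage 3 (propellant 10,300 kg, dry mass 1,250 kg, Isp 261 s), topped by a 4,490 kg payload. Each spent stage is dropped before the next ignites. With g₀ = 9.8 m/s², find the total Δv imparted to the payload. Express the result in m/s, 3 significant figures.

Ignition mass of stage 1 = 185,000+26,500 + 48,100+5,300 + 10,300+1,250 + 4,490 = 280,940 kg.
Stage 1: m₀ = 280,940 kg, m_f = 280,940 − 185,000 = 95,940 kg; Δv = 286×9.8×ln(2.928) = 2802.8×1.0744 ≈ 3011 m/s.
Stage 2: m₀ = 69,440 kg, m_f = 69,440 − 48,100 = 21,340 kg; Δv = 279×9.8×ln(3.254) = 2734.2×1.1799 ≈ 3226 m/s.
Stage 3: m₀ = 16,040 kg, m_f = 16,040 − 10,300 = 5,740 kg; Δv = 261×9.8×ln(2.794) = 2557.8×1.0276 ≈ 2628 m/s.
Total Δv = 3011 + 3226 + 2628 = 8865 m/s.

Δv ≈ 8870 m/s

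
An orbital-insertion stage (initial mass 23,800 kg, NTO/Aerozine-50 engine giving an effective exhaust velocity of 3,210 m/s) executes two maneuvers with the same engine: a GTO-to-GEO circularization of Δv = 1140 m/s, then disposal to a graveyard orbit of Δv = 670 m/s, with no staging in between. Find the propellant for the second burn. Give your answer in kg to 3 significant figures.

After the first burn: m = 23800 × exp(−1140/3210.0) = 23800 × 0.70108 = 16,685.7 kg.
After the second burn: m = 16,685.7 × exp(−670/3210.0) = 16,685.7 × 0.81162 = 13,542.4 kg.
Second-burn propellant = 16,685.7 − 13,542.4 = 3,143.3 kg.

propellant for the second burn ≈ 3140 kg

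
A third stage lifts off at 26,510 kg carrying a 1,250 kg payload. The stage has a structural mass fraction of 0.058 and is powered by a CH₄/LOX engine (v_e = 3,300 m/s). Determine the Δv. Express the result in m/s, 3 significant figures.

Δv ≈ 7520 m/s

Stage wet mass = m₀ − payload = 26,510 − 1,250 = 25,260 kg.
Stage dry mass = ε × stage wet mass = 0.058 × 25,260 = 1,465.08 kg.
Burnout mass m_f = stage dry + payload = 1,465.08 + 1,250 = 2,715.08 kg.
Rocket equation: Δv = v_e · ln(26,510/2,715.08) = 3300.0 × ln(9.764) = 3300.0 × 2.2787 ≈ 7520 m/s.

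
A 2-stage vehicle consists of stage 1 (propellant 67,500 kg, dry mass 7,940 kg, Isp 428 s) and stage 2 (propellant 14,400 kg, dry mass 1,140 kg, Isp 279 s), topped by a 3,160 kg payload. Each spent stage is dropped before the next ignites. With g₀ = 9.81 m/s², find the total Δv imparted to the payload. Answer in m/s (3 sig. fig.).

Ignition mass of stage 1 = 67,500+7,940 + 14,400+1,140 + 3,160 = 94,140 kg.
Stage 1: m₀ = 94,140 kg, m_f = 94,140 − 67,500 = 26,640 kg; Δv = 428×9.81×ln(3.534) = 4198.7×1.2624 ≈ 5300 m/s.
Stage 2: m₀ = 18,700 kg, m_f = 18,700 − 14,400 = 4,300 kg; Δv = 279×9.81×ln(4.349) = 2737.0×1.4699 ≈ 4023 m/s.
Total Δv = 5300 + 4023 = 9323 m/s.

Δv ≈ 9320 m/s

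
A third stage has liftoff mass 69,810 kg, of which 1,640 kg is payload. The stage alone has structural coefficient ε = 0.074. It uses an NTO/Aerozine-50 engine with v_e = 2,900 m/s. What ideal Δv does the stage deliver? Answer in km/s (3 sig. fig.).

Δv ≈ 6.80 km/s

Stage wet mass = m₀ − payload = 69,810 − 1,640 = 68,170 kg.
Stage dry mass = ε × stage wet mass = 0.074 × 68,170 = 5,044.58 kg.
Burnout mass m_f = stage dry + payload = 5,044.58 + 1,640 = 6,684.58 kg.
By the Tsiolkovsky rocket equation, Δv = v_e · ln(69,810/6,684.58) = 2900.0 × ln(10.44) = 2900.0 × 2.3460 ≈ 6803 m/s.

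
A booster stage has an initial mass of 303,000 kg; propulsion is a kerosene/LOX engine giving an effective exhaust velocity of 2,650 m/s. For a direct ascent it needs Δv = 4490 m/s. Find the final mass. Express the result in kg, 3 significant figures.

final mass ≈ 55700 kg

Using Δv = v_e ln(m₀/m_f): m₀/m_f = exp(Δv / v_e) = exp(4490 / 2650.0) = exp(1.6943) = 5.4431.
m_f = m₀ / 5.4431 = 303,000 / 5.4431 = 55,666.8 kg.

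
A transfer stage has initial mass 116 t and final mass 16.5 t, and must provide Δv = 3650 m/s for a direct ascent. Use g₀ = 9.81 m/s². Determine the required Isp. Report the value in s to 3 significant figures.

ln(m₀/m_f) = ln(116000/16500) = ln(7.03) = 1.9502.
Rocket equation: v_e = Δv / ln(m₀/m_f) = 3650 / 1.9502 = 1871.6 m/s.
Isp = v_e / g₀ = 1871.6 / 9.81 = 190.8 s.

Isp ≈ 191 s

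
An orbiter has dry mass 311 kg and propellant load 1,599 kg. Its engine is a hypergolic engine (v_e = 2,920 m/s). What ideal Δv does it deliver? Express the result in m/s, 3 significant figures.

m₀ = m_dry + m_prop = 311 + 1,599 = 1,910 kg.
By the Tsiolkovsky rocket equation, Δv = v_e · ln(m₀/m_f) = 2920.0 × ln(6.141) = 2920.0 × 1.8151 ≈ 5300.0 m/s.

Δv ≈ 5300 m/s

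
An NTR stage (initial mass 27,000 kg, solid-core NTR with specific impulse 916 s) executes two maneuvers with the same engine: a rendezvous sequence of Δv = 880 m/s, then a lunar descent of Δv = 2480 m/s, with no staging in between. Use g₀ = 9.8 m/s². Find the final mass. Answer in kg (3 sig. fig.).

v_e = Isp · g₀ = 916 × 9.8 = 8976.8 m/s.
After the first burn: m = 27000 × exp(−880/8976.8) = 27000 × 0.90662 = 24,478.7 kg.
After the second burn: m = 24,478.7 × exp(−2480/8976.8) = 24,478.7 × 0.75861 = 18,569.8 kg.

final mass ≈ 18600 kg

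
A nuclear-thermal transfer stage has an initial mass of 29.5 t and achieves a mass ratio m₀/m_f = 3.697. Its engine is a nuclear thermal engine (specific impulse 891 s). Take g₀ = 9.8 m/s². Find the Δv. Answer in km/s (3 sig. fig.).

Δv ≈ 11.4 km/s

v_e = Isp · g₀ = 891 × 9.8 = 8731.8 m/s.
Using Δv = v_e ln(m₀/m_f): Δv = v_e · ln(3.697) = 8731.8 × 1.3075 ≈ 11417.0 m/s.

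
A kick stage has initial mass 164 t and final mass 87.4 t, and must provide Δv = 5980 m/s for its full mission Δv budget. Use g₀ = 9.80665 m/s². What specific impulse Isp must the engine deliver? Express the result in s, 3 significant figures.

Isp ≈ 969 s

ln(m₀/m_f) = ln(164000/87400) = ln(1.876) = 0.6294.
From the ideal rocket equation, v_e = Δv / ln(m₀/m_f) = 5980 / 0.6294 = 9501.5 m/s.
Isp = v_e / g₀ = 9501.5 / 9.80665 = 968.9 s.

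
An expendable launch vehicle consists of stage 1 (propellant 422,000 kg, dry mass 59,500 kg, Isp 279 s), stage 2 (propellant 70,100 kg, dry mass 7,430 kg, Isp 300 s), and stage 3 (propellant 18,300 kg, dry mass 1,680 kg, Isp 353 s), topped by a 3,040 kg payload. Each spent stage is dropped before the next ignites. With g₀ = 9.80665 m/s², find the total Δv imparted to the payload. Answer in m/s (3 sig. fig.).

Δv ≈ 12500 m/s

Ignition mass of stage 1 = 422,000+59,500 + 70,100+7,430 + 18,300+1,680 + 3,040 = 582,050 kg.
Stage 1: m₀ = 582,050 kg, m_f = 582,050 − 422,000 = 160,050 kg; Δv = 279×9.80665×ln(3.637) = 2736.1×1.2911 ≈ 3532 m/s.
Stage 2: m₀ = 100,550 kg, m_f = 100,550 − 70,100 = 30,450 kg; Δv = 300×9.80665×ln(3.302) = 2942.0×1.1946 ≈ 3514 m/s.
Stage 3: m₀ = 23,020 kg, m_f = 23,020 − 18,300 = 4,720 kg; Δv = 353×9.80665×ln(4.877) = 3461.7×1.5846 ≈ 5485 m/s.
Total Δv = 3532 + 3514 + 5485 = 12531 m/s.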